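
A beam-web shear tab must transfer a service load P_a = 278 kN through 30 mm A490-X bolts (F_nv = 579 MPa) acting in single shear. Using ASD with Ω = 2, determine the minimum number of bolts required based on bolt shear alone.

2 bolts

A_b = π·30²/4 = 706.9 mm².
Per-bolt allowable strength R_n/Ω = 579 × 706.9 × 1 / 1000 / 2 = 204.6 kN.
n ≥ 278 / 204.6 = 1.359 → use 2 bolts.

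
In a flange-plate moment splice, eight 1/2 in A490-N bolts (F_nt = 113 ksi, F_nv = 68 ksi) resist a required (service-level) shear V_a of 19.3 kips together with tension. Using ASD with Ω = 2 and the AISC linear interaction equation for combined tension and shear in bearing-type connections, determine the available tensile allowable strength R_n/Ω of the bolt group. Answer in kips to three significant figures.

A_b = π·0.5²/4 = 0.1963 in²; f_rv = 19.3 / (8 × 0.1963) = 12.29 ksi.
F'_nt = 1.3 F_nt − (Ω F_nt / F_nv) f_rv = 1.3·113 − (2·113/68)·12.29 = 106.1 ksi, capped at F_nt → F'_nt = 106.1 ksi.
R_n = F'_nt · A_b · n = 106.1 × 0.1963 × 8 = 166.6 kips.
Allowable strength R_n/Ω = 166.6 / 2 = 83.3 kips.

83.3 kips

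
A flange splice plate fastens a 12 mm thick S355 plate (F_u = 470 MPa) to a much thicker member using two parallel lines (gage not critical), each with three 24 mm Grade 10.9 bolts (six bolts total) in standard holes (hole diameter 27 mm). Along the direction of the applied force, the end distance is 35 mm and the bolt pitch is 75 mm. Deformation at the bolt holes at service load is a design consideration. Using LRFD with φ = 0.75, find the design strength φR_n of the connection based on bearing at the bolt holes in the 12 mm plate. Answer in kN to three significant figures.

Per bolt r_n = 1.2 l_c t F_u ≤ 2.4 d t F_u; upper limit = 2.4 × 24 × 12 × 470 / 1000 = 324.9 kN.
Edge bolt: l_c = 35 − 27/2 = 21.5 mm → 1.2 × 21.5 × 12 × 470 / 1000 = 145.5 → r_n = 145.5 kN.
Interior bolts: l_c = 75 − 27 = 48 mm → 1.2 × 48 × 12 × 470 / 1000 = 324.9 → r_n = 324.9 kN.
R_n = 2 × 145.5 + 4 × 324.9 = 1590 kN.
Design strength φR_n = 0.75 × 1590 = 1190 kN.

1190 kN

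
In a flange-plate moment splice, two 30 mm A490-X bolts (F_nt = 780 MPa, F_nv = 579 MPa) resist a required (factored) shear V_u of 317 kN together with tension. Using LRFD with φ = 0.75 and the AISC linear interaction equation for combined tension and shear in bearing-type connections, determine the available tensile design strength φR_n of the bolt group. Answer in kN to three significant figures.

648 kN

A_b = π·30²/4 = 706.9 mm²; f_rv = 317 × 1000 / (2 × 706.9) = 224.2 MPa.
F'_nt = 1.3 F_nt − (F_nt / φF_nv) f_rv = 1.3·780 − (780/(0.75·579))·224.2 = 611.2 MPa, capped at F_nt → F'_nt = 611.2 MPa.
R_n = F'_nt · A_b · n = 611.2 × 706.9 × 2 / 1000 = 864.1 kN.
Design strength φR_n = 0.75 × 864.1 = 648 kN.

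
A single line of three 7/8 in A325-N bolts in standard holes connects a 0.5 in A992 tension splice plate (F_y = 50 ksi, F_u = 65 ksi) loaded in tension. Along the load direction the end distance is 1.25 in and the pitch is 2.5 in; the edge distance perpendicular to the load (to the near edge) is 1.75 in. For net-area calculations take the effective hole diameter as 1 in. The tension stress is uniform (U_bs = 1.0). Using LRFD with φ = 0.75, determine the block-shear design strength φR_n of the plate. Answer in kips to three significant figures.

Shear plane L_v = 1.25 + 2·2.5 = 6.25 in; A_gv = 6.25 × 0.5 = 3.125 in².
A_nv = (6.25 − 2.5·1) × 0.5 = 1.875 in².
A_nt = (1.75 − 0.5·1) × 0.5 = 0.625 in².
0.6 F_u A_nv = 73.12 kips; 0.6 F_y A_gv = 93.75 kips → shear rupture governs the shear term.
R_n = 73.12 + 1.0 × 65 × 0.625 = 113.8 kips.
Design strength φR_n = 0.75 × 113.8 = 85.3 kips.

85.3 kips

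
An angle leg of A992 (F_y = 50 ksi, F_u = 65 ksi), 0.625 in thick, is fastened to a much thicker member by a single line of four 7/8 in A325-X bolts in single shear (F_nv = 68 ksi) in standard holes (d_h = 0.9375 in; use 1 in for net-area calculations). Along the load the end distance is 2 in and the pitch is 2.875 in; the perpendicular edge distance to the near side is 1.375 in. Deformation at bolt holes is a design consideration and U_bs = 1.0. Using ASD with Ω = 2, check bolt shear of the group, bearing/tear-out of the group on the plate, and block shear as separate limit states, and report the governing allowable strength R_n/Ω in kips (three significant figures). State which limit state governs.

81.8 kips (bolt shear governs)

Bolt shear: A_b = π·0.875²/4 = 0.6013 in²; R_n = 68 × 0.6013 × 4 × 1 = 163.6 kips → 163.6 / 2 = 81.8 kips.
Bearing: edge l_c = 1.531, r_n = 74.65 kips; interior l_c = 1.938, r_n = 85.31 kips; R_n = 74.65 + 3·85.31 = 330.6 kips → 165 kips.
Block shear: A_gv = 6.641, A_nv = 4.453, A_nt = 0.5469 in²; R_n = min(0.6F_uA_nv, 0.6F_yA_gv) + U_bs·F_u·A_nt = 209.2 kips → 105 kips.
Bolt shear governs: 81.8 kips.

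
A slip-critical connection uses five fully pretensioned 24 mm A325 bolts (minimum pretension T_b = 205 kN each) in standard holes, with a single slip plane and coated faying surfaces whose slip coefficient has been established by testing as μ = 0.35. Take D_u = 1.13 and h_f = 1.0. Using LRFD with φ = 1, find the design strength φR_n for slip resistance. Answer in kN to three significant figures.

405 kN

R_n = μ · D_u · h_f · T_b · n_s · n_b = 0.35 × 1.13 × 1.0 × 205 × 1 × 5 = 405.4 kN.
Design strength φR_n = 1 × 405.4 = 405 kN.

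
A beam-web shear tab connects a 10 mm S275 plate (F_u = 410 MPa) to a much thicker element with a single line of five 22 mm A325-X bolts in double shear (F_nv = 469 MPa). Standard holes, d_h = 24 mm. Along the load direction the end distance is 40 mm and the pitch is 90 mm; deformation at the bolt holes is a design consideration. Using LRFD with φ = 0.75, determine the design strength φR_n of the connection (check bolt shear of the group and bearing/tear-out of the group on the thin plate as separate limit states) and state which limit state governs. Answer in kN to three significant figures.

753 kN (bearing governs)

Bolt shear: A_b = π·22²/4 = 380.1 mm²; R_n = 469 × 380.1 × 5 × 2 / 1000 = 1783 kN → 0.75 × 1783 = 1340 kN.
Bearing (1.2 l_c t F_u ≤ 2.4 d t F_u): upper limit = 2.4·22·10·410 / 1000 = 216.5 kN.
  Edge l_c = 40 − 24/2 = 28 → r_n = 137.8 kN; interior l_c = 90 − 24 = 66 → r_n = 216.5 kN.
  R_n,bearing = 1·137.8 + 4·216.5 = 1004 kN → 0.75 × 1004 = 753 kN.
Bearing governs: 753 kN.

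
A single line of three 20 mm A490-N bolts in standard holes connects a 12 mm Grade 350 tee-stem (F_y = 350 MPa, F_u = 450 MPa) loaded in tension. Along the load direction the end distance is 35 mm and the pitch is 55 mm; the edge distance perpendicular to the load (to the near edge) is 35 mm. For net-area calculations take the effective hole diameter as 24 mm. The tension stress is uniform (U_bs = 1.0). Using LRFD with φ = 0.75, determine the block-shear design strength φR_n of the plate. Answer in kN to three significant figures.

Shear plane L_v = 35 + 2·55 = 145 mm; A_gv = 145 × 12 = 1740 mm².
A_nv = (145 − 2.5·24) × 12 = 1020 mm².
A_nt = (35 − 0.5·24) × 12 = 276 mm².
0.6 F_u A_nv = 275.4 kN; 0.6 F_y A_gv = 365.4 kN → shear rupture governs the shear term.
R_n = 275.4 + 1.0 × 450 × 276 / 1000 = 399.6 kN.
Design strength φR_n = 0.75 × 399.6 = 300 kN.

300 kN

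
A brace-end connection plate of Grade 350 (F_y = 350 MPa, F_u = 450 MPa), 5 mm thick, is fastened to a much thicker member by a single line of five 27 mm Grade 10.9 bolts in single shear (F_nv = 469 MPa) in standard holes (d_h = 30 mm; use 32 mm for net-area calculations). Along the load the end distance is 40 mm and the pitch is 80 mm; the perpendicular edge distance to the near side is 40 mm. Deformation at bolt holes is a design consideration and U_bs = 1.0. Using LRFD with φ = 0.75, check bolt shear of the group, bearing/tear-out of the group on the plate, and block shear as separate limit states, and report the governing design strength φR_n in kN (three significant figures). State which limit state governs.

259 kN (block shear governs)

Bolt shear: A_b = π·27²/4 = 572.6 mm²; R_n = 469 × 572.6 × 5 × 1 / 1000 = 1343 kN → 0.75 × 1343 = 1010 kN.
Bearing: edge l_c = 25, r_n = 67.5 kN; interior l_c = 50, r_n = 135 kN; R_n = 67.5 + 4·135 = 607.5 kN → 456 kN.
Block shear: A_gv = 1800, A_nv = 1080, A_nt = 120 mm²; R_n = min(0.6F_uA_nv, 0.6F_yA_gv) + U_bs·F_u·A_nt = 345.6 kN → 259 kN.
Block shear governs: 259 kN.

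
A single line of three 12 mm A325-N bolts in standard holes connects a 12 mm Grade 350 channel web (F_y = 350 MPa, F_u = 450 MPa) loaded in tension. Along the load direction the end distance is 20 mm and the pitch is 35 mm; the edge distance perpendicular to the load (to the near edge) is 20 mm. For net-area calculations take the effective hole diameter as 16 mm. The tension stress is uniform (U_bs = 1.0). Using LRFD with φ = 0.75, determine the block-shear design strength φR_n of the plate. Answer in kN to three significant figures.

Shear plane L_v = 20 + 2·35 = 90 mm; A_gv = 90 × 12 = 1080 mm².
A_nv = (90 − 2.5·16) × 12 = 600 mm².
A_nt = (20 − 0.5·16) × 12 = 144 mm².
0.6 F_u A_nv = 162 kN; 0.6 F_y A_gv = 226.8 kN → shear rupture governs the shear term.
R_n = 162 + 1.0 × 450 × 144 / 1000 = 226.8 kN.
Design strength φR_n = 0.75 × 226.8 = 170 kN.

170 kN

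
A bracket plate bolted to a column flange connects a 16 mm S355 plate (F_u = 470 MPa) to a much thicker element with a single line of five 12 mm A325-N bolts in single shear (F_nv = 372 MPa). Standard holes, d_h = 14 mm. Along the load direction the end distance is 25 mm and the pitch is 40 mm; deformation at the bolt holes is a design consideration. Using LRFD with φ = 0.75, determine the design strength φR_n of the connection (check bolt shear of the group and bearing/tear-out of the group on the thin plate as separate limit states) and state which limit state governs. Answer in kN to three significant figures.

158 kN (bolt shear governs)

Bolt shear: A_b = π·12²/4 = 113.1 mm²; R_n = 372 × 113.1 × 5 × 1 / 1000 = 210.4 kN → 0.75 × 210.4 = 158 kN.
Bearing (1.2 l_c t F_u ≤ 2.4 d t F_u): upper limit = 2.4·12·16·470 / 1000 = 216.6 kN.
  Edge l_c = 25 − 14/2 = 18 → r_n = 162.4 kN; interior l_c = 40 − 14 = 26 → r_n = 216.6 kN.
  R_n,bearing = 1·162.4 + 4·216.6 = 1029 kN → 0.75 × 1029 = 772 kN.
Bolt shear governs: 158 kN.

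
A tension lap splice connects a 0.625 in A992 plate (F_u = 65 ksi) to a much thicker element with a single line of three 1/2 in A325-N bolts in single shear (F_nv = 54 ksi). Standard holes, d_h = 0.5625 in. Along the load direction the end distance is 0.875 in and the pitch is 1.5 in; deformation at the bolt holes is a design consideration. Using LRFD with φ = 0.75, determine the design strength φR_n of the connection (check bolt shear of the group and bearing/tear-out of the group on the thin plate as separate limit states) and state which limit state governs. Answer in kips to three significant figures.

23.9 kips (bolt shear governs)

Bolt shear: A_b = π·0.5²/4 = 0.1963 in²; R_n = 54 × 0.1963 × 3 × 1 = 31.81 kips → 0.75 × 31.81 = 23.9 kips.
Bearing (1.2 l_c t F_u ≤ 2.4 d t F_u): upper limit = 2.4·0.5·0.625·65 = 48.75 kips.
  Edge l_c = 0.875 − 0.5625/2 = 0.5938 → r_n = 28.95 kips; interior l_c = 1.5 − 0.5625 = 0.9375 → r_n = 45.7 kips.
  R_n,bearing = 1·28.95 + 2·45.7 = 120.4 kips → 0.75 × 120.4 = 90.3 kips.
Bolt shear governs: 23.9 kips.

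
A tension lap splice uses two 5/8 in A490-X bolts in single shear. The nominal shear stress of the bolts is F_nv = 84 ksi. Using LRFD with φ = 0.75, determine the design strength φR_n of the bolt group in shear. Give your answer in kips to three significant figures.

38.7 kips

A_b = π × 0.625² / 4 = 0.3068 in².
R_n = F_nv · A_b · n · n_s = 84 × 0.3068 × 2 × 1 = 51.54 kips.
Design strength φR_n = 0.75 × 51.54 = 38.7 kips.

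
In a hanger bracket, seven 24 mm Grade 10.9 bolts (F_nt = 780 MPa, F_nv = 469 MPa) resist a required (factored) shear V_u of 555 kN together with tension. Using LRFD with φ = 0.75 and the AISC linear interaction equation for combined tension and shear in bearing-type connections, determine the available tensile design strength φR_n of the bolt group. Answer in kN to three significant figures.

A_b = π·24²/4 = 452.4 mm²; f_rv = 555 × 1000 / (7 × 452.4) = 175.3 MPa.
F'_nt = 1.3 F_nt − (F_nt / φF_nv) f_rv = 1.3·780 − (780/(0.75·469))·175.3 = 625.4 MPa, capped at F_nt → F'_nt = 625.4 MPa.
R_n = F'_nt · A_b · n = 625.4 × 452.4 × 7 / 1000 = 1980 kN.
Design strength φR_n = 0.75 × 1980 = 1490 kN.

1490 kN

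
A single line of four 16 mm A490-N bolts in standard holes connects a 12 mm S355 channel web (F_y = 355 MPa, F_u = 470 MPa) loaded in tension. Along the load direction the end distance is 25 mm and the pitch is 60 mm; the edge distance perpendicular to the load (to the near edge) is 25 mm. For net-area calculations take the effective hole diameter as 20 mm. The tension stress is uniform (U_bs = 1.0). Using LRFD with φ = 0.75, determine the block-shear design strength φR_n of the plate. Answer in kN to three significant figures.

Shear plane L_v = 25 + 3·60 = 205 mm; A_gv = 205 × 12 = 2460 mm².
A_nv = (205 − 3.5·20) × 12 = 1620 mm².
A_nt = (25 − 0.5·20) × 12 = 180 mm².
0.6 F_u A_nv = 456.8 kN; 0.6 F_y A_gv = 524 kN → shear rupture governs the shear term.
R_n = 456.8 + 1.0 × 470 × 180 / 1000 = 541.4 kN.
Design strength φR_n = 0.75 × 541.4 = 406 kN.

406 kN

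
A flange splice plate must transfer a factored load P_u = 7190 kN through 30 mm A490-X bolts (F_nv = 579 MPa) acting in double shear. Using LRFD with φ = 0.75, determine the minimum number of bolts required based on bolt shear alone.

A_b = π·30²/4 = 706.9 mm².
Per-bolt design strength φR_n = 0.75 × 579 × 706.9 × 2 / 1000 = 613.9 kN.
n ≥ 7190 / 613.9 = 11.71 → use 12 bolts.

12 bolts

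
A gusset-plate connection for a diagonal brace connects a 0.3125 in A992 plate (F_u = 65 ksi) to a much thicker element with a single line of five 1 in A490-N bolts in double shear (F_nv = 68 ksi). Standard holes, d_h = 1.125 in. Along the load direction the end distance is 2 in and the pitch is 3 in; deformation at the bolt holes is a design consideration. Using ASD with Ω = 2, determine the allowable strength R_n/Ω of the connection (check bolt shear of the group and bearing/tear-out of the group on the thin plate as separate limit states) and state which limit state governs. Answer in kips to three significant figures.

109 kips (bearing governs)

Bolt shear: A_b = π·1²/4 = 0.7854 in²; R_n = 68 × 0.7854 × 5 × 2 = 534.1 kips → 534.1 / 2 = 267 kips.
Bearing (1.2 l_c t F_u ≤ 2.4 d t F_u): upper limit = 2.4·1·0.3125·65 = 48.75 kips.
  Edge l_c = 2 − 1.125/2 = 1.438 → r_n = 35.04 kips; interior l_c = 3 − 1.125 = 1.875 → r_n = 45.7 kips.
  R_n,bearing = 1·35.04 + 4·45.7 = 217.9 kips → 217.9 / 2 = 109 kips.
Bearing governs: 109 kips.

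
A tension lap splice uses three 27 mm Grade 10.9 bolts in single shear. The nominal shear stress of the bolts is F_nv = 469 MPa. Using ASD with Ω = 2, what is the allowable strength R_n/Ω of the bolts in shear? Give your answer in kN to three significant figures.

403 kN

A_b = π × 27² / 4 = 572.6 mm².
R_n = F_nv · A_b · n · n_s = 469 × 572.6 × 3 × 1 / 1000 = 805.6 kN.
Allowable strength R_n/Ω = 805.6 / 2 = 403 kN.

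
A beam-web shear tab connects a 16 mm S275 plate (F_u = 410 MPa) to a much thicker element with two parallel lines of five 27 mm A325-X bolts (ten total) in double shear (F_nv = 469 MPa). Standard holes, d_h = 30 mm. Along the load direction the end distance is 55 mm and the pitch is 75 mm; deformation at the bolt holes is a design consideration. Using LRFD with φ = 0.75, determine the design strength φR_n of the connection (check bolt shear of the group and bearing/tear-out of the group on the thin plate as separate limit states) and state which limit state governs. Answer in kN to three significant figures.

2600 kN (bearing governs)

Bolt shear: A_b = π·27²/4 = 572.6 mm²; R_n = 469 × 572.6 × 10 × 2 / 1000 = 5371 kN → 0.75 × 5371 = 4030 kN.
Bearing (1.2 l_c t F_u ≤ 2.4 d t F_u): upper limit = 2.4·27·16·410 / 1000 = 425.1 kN.
  Edge l_c = 55 − 30/2 = 40 → r_n = 314.9 kN; interior l_c = 75 − 30 = 45 → r_n = 354.2 kN.
  R_n,bearing = 2·314.9 + 8·354.2 = 3464 kN → 0.75 × 3464 = 2600 kN.
Bearing governs: 2600 kN.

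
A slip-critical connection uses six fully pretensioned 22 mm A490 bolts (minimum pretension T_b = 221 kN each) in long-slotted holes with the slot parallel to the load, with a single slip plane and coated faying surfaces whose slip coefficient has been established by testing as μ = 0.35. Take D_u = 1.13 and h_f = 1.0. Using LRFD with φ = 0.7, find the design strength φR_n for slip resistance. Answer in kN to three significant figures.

367 kN

R_n = μ · D_u · h_f · T_b · n_s · n_b = 0.35 × 1.13 × 1.0 × 221 × 1 × 6 = 524.4 kN.
Design strength φR_n = 0.7 × 524.4 = 367 kN.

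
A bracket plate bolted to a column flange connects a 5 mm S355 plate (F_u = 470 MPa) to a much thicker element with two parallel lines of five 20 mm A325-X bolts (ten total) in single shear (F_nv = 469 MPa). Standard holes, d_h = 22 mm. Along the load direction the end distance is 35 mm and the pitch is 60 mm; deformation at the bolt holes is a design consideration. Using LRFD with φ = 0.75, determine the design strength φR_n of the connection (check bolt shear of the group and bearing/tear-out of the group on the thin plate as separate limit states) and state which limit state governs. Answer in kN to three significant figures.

744 kN (bearing governs)

Bolt shear: A_b = π·20²/4 = 314.2 mm²; R_n = 469 × 314.2 × 10 × 1 / 1000 = 1473 kN → 0.75 × 1473 = 1110 kN.
Bearing (1.2 l_c t F_u ≤ 2.4 d t F_u): upper limit = 2.4·20·5·470 / 1000 = 112.8 kN.
  Edge l_c = 35 − 22/2 = 24 → r_n = 67.68 kN; interior l_c = 60 − 22 = 38 → r_n = 107.2 kN.
  R_n,bearing = 2·67.68 + 8·107.2 = 992.6 kN → 0.75 × 992.6 = 744 kN.
Bearing governs: 744 kN.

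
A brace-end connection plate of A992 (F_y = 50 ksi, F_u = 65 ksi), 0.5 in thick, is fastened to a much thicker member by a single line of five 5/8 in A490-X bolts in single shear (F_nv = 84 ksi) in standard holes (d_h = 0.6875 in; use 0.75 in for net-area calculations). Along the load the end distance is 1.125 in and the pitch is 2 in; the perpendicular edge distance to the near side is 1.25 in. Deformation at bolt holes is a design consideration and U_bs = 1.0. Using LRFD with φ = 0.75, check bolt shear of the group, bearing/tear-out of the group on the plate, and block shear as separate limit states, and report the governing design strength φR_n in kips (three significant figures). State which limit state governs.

96.6 kips (bolt shear governs)

Bolt shear: A_b = π·0.625²/4 = 0.3068 in²; R_n = 84 × 0.3068 × 5 × 1 = 128.9 kips → 0.75 × 128.9 = 96.6 kips.
Bearing: edge l_c = 0.7812, r_n = 30.47 kips; interior l_c = 1.312, r_n = 48.75 kips; R_n = 30.47 + 4·48.75 = 225.5 kips → 169 kips.
Block shear: A_gv = 4.562, A_nv = 2.875, A_nt = 0.4375 in²; R_n = min(0.6F_uA_nv, 0.6F_yA_gv) + U_bs·F_u·A_nt = 140.6 kips → 105 kips.
Bolt shear governs: 96.6 kips.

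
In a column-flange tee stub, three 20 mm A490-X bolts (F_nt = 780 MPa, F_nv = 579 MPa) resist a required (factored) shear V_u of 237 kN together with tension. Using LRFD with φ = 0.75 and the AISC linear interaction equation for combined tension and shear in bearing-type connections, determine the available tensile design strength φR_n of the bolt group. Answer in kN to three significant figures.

397 kN

A_b = π·20²/4 = 314.2 mm²; f_rv = 237 × 1000 / (3 × 314.2) = 251.5 MPa.
F'_nt = 1.3 F_nt − (F_nt / φF_nv) f_rv = 1.3·780 − (780/(0.75·579))·251.5 = 562.3 MPa, capped at F_nt → F'_nt = 562.3 MPa.
R_n = F'_nt · A_b · n = 562.3 × 314.2 × 3 / 1000 = 530 kN.
Design strength φR_n = 0.75 × 530 = 397 kN.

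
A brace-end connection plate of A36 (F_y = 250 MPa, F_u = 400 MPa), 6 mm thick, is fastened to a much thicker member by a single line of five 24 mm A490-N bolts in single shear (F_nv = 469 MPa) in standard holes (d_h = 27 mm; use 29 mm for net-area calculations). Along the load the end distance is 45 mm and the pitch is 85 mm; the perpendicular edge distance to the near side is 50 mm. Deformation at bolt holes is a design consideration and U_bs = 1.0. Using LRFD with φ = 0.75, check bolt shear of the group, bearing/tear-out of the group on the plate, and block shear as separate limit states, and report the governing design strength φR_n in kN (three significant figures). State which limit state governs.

324 kN (block shear governs)

Bolt shear: A_b = π·24²/4 = 452.4 mm²; R_n = 469 × 452.4 × 5 × 1 / 1000 = 1061 kN → 0.75 × 1061 = 796 kN.
Bearing: edge l_c = 31.5, r_n = 90.72 kN; interior l_c = 58, r_n = 138.2 kN; R_n = 90.72 + 4·138.2 = 643.7 kN → 483 kN.
Block shear: A_gv = 2310, A_nv = 1527, A_nt = 213 mm²; R_n = min(0.6F_uA_nv, 0.6F_yA_gv) + U_bs·F_u·A_nt = 431.7 kN → 324 kN.
Block shear governs: 324 kN.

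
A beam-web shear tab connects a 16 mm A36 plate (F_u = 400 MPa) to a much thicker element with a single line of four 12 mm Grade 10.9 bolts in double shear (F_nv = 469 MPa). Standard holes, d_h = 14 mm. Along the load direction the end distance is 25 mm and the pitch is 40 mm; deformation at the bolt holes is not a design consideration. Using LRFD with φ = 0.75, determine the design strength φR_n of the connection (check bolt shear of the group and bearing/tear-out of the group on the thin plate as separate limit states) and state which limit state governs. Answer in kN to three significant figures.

318 kN (bolt shear governs)

Bolt shear: A_b = π·12²/4 = 113.1 mm²; R_n = 469 × 113.1 × 4 × 2 / 1000 = 424.3 kN → 0.75 × 424.3 = 318 kN.
Bearing (1.5 l_c t F_u ≤ 3.0 d t F_u): upper limit = 3.0·12·16·400 / 1000 = 230.4 kN.
  Edge l_c = 25 − 14/2 = 18 → r_n = 172.8 kN; interior l_c = 40 − 14 = 26 → r_n = 230.4 kN.
  R_n,bearing = 1·172.8 + 3·230.4 = 864 kN → 0.75 × 864 = 648 kN.
Bolt shear governs: 318 kN.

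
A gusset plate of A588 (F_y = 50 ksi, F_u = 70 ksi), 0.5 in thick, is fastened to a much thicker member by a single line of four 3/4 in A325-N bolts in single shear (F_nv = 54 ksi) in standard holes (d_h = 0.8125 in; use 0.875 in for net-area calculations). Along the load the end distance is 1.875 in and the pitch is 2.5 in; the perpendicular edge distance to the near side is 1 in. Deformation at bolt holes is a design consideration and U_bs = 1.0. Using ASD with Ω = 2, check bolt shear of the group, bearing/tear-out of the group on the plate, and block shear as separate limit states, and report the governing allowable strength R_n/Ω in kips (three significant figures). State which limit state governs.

47.7 kips (bolt shear governs)

Bolt shear: A_b = π·0.75²/4 = 0.4418 in²; R_n = 54 × 0.4418 × 4 × 1 = 95.43 kips → 95.43 / 2 = 47.7 kips.
Bearing: edge l_c = 1.469, r_n = 61.69 kips; interior l_c = 1.688, r_n = 63 kips; R_n = 61.69 + 3·63 = 250.7 kips → 125 kips.
Block shear: A_gv = 4.688, A_nv = 3.156, A_nt = 0.2812 in²; R_n = min(0.6F_uA_nv, 0.6F_yA_gv) + U_bs·F_u·A_nt = 152.2 kips → 76.1 kips.
Bolt shear governs: 47.7 kips.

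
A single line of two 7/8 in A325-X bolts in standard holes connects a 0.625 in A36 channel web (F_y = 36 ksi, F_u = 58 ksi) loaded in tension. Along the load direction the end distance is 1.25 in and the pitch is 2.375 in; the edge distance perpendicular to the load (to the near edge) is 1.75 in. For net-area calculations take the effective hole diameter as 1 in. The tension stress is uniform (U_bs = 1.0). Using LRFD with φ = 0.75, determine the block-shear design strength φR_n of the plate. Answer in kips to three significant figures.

68.6 kips

Shear plane L_v = 1.25 + 1·2.375 = 3.625 in; A_gv = 3.625 × 0.625 = 2.266 in².
A_nv = (3.625 − 1.5·1) × 0.625 = 1.328 in².
A_nt = (1.75 − 0.5·1) × 0.625 = 0.7812 in².
0.6 F_u A_nv = 46.22 kips; 0.6 F_y A_gv = 48.94 kips → shear rupture governs the shear term.
R_n = 46.22 + 1.0 × 58 × 0.7812 = 91.53 kips.
Design strength φR_n = 0.75 × 91.53 = 68.6 kips.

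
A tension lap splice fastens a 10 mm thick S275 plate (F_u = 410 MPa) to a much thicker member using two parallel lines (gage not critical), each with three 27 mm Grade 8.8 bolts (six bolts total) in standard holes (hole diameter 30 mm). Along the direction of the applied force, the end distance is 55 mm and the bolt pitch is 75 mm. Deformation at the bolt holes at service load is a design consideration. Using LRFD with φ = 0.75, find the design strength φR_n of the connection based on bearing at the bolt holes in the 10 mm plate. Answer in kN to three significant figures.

Per bolt r_n = 1.2 l_c t F_u ≤ 2.4 d t F_u; upper limit = 2.4 × 27 × 10 × 410 / 1000 = 265.7 kN.
Edge bolt: l_c = 55 − 30/2 = 40 mm → 1.2 × 40 × 10 × 410 / 1000 = 196.8 → r_n = 196.8 kN.
Interior bolts: l_c = 75 − 30 = 45 mm → 1.2 × 45 × 10 × 410 / 1000 = 221.4 → r_n = 221.4 kN.
R_n = 2 × 196.8 + 4 × 221.4 = 1279 kN.
Design strength φR_n = 0.75 × 1279 = 959 kN.

959 kN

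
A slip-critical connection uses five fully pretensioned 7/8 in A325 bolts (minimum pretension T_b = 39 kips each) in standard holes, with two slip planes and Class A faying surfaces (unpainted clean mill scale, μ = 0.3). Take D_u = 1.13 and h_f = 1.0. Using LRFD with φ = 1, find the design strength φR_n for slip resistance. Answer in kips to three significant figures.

R_n = μ · D_u · h_f · T_b · n_s · n_b = 0.3 × 1.13 × 1.0 × 39 × 2 × 5 = 132.2 kips.
Design strength φR_n = 1 × 132.2 = 132 kips.

132 kips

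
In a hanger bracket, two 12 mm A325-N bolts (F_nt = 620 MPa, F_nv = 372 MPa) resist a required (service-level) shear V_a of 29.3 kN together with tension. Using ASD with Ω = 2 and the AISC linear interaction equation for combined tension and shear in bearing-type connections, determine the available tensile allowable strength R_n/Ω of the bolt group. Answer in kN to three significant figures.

A_b = π·12²/4 = 113.1 mm²; f_rv = 29.3 × 1000 / (2 × 113.1) = 129.5 MPa.
F'_nt = 1.3 F_nt − (Ω F_nt / F_nv) f_rv = 1.3·620 − (2·620/372)·129.5 = 374.2 MPa, capped at F_nt → F'_nt = 374.2 MPa.
R_n = F'_nt · A_b · n = 374.2 × 113.1 × 2 / 1000 = 84.65 kN.
Allowable strength R_n/Ω = 84.65 / 2 = 42.3 kN.

42.3 kN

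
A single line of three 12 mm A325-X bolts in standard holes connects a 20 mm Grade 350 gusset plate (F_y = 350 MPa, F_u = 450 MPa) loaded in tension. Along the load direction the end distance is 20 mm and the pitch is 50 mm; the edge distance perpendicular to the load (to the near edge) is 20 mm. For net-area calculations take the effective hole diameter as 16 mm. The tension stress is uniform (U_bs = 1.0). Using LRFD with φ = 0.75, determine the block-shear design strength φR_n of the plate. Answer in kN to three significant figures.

405 kN

Shear plane L_v = 20 + 2·50 = 120 mm; A_gv = 120 × 20 = 2400 mm².
A_nv = (120 − 2.5·16) × 20 = 1600 mm².
A_nt = (20 − 0.5·16) × 20 = 240 mm².
0.6 F_u A_nv = 432 kN; 0.6 F_y A_gv = 504 kN → shear rupture governs the shear term.
R_n = 432 + 1.0 × 450 × 240 / 1000 = 540 kN.
Design strength φR_n = 0.75 × 540 = 405 kN.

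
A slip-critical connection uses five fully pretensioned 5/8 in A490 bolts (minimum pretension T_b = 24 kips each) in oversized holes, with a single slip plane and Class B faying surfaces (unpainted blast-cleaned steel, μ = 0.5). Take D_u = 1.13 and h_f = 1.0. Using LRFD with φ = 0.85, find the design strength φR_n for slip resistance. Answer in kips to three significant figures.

57.6 kips

R_n = μ · D_u · h_f · T_b · n_s · n_b = 0.5 × 1.13 × 1.0 × 24 × 1 × 5 = 67.8 kips.
Design strength φR_n = 0.85 × 67.8 = 57.6 kips.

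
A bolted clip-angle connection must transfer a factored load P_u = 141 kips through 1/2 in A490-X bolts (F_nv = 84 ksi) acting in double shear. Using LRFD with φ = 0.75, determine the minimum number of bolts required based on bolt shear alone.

6 bolts

A_b = π·0.5²/4 = 0.1963 in².
Per-bolt design strength φR_n = 0.75 × 84 × 0.1963 × 2 = 24.74 kips.
n ≥ 141 / 24.74 = 5.699 → use 6 bolts.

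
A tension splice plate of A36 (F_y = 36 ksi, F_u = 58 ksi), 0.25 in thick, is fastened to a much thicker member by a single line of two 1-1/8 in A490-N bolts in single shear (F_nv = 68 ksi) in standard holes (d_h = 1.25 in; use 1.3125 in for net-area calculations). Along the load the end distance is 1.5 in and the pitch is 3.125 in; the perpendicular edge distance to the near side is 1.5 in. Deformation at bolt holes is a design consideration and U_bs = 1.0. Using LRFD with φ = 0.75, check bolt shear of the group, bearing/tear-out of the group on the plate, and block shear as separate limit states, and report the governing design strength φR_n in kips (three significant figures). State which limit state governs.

Bolt shear: A_b = π·1.125²/4 = 0.994 in²; R_n = 68 × 0.994 × 2 × 1 = 135.2 kips → 0.75 × 135.2 = 101 kips.
Bearing: edge l_c = 0.875, r_n = 15.23 kips; interior l_c = 1.875, r_n = 32.62 kips; R_n = 15.23 + 1·32.62 = 47.85 kips → 35.9 kips.
Block shear: A_gv = 1.156, A_nv = 0.6641, A_nt = 0.2109 in²; R_n = min(0.6F_uA_nv, 0.6F_yA_gv) + U_bs·F_u·A_nt = 35.34 kips → 26.5 kips.
Block shear governs: 26.5 kips.

26.5 kips (block shear governs)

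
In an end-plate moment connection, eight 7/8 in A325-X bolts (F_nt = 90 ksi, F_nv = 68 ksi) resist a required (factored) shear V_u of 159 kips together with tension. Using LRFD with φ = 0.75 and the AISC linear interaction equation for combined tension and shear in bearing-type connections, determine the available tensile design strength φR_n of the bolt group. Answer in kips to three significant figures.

212 kips

A_b = π·0.875²/4 = 0.6013 in²; f_rv = 159 / (8 × 0.6013) = 33.05 ksi.
F'_nt = 1.3 F_nt − (F_nt / φF_nv) f_rv = 1.3·90 − (90/(0.75·68))·33.05 = 58.67 ksi, capped at F_nt → F'_nt = 58.67 ksi.
R_n = F'_nt · A_b · n = 58.67 × 0.6013 × 8 = 282.2 kips.
Design strength φR_n = 0.75 × 282.2 = 212 kips.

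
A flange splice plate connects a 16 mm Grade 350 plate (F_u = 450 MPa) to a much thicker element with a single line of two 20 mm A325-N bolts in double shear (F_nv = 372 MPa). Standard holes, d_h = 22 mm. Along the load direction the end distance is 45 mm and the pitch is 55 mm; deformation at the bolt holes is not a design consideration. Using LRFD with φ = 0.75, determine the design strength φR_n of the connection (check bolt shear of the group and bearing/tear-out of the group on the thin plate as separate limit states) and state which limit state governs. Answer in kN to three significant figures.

Bolt shear: A_b = π·20²/4 = 314.2 mm²; R_n = 372 × 314.2 × 2 × 2 / 1000 = 467.5 kN → 0.75 × 467.5 = 351 kN.
Bearing (1.5 l_c t F_u ≤ 3.0 d t F_u): upper limit = 3.0·20·16·450 / 1000 = 432 kN.
  Edge l_c = 45 − 22/2 = 34 → r_n = 367.2 kN; interior l_c = 55 − 22 = 33 → r_n = 356.4 kN.
  R_n,bearing = 1·367.2 + 1·356.4 = 723.6 kN → 0.75 × 723.6 = 543 kN.
Bolt shear governs: 351 kN.

351 kN (bolt shear governs)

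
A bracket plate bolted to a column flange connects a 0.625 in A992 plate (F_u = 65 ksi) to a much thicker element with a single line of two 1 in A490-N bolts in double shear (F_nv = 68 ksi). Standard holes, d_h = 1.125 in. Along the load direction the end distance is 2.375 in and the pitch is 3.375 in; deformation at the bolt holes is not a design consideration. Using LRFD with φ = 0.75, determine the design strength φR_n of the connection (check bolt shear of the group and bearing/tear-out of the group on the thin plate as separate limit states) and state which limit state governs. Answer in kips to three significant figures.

160 kips (bolt shear governs)

Bolt shear: A_b = π·1²/4 = 0.7854 in²; R_n = 68 × 0.7854 × 2 × 2 = 213.6 kips → 0.75 × 213.6 = 160 kips.
Bearing (1.5 l_c t F_u ≤ 3.0 d t F_u): upper limit = 3.0·1·0.625·65 = 121.9 kips.
  Edge l_c = 2.375 − 1.125/2 = 1.812 → r_n = 110.4 kips; interior l_c = 3.375 − 1.125 = 2.25 → r_n = 121.9 kips.
  R_n,bearing = 1·110.4 + 1·121.9 = 232.3 kips → 0.75 × 232.3 = 174 kips.
Bolt shear governs: 160 kips.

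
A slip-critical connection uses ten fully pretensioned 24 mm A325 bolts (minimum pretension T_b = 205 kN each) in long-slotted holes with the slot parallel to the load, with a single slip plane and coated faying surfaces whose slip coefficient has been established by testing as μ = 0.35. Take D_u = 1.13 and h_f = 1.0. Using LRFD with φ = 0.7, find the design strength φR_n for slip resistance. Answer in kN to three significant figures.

R_n = μ · D_u · h_f · T_b · n_s · n_b = 0.35 × 1.13 × 1.0 × 205 × 1 × 10 = 810.8 kN.
Design strength φR_n = 0.7 × 810.8 = 568 kN.

568 kN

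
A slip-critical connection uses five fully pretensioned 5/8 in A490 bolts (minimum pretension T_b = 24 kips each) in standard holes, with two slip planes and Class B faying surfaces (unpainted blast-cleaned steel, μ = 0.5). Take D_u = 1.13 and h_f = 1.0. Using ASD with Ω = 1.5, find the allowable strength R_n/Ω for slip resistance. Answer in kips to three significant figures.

90.4 kips

R_n = μ · D_u · h_f · T_b · n_s · n_b = 0.5 × 1.13 × 1.0 × 24 × 2 × 5 = 135.6 kips.
Allowable strength R_n/Ω = 135.6 / 1.5 = 90.4 kips.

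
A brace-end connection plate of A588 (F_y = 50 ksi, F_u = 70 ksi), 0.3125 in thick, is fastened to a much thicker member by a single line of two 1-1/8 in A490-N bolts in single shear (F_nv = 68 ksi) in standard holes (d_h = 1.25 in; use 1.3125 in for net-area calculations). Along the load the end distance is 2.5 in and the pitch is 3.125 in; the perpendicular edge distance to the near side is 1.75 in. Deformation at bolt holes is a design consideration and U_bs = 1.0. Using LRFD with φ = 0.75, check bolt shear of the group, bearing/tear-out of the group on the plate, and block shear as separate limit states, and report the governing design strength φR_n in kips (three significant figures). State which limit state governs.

53.9 kips (block shear governs)

Bolt shear: A_b = π·1.125²/4 = 0.994 in²; R_n = 68 × 0.994 × 2 × 1 = 135.2 kips → 0.75 × 135.2 = 101 kips.
Bearing: edge l_c = 1.875, r_n = 49.22 kips; interior l_c = 1.875, r_n = 49.22 kips; R_n = 49.22 + 1·49.22 = 98.44 kips → 73.8 kips.
Block shear: A_gv = 1.758, A_nv = 1.143, A_nt = 0.3418 in²; R_n = min(0.6F_uA_nv, 0.6F_yA_gv) + U_bs·F_u·A_nt = 71.91 kips → 53.9 kips.
Block shear governs: 53.9 kips.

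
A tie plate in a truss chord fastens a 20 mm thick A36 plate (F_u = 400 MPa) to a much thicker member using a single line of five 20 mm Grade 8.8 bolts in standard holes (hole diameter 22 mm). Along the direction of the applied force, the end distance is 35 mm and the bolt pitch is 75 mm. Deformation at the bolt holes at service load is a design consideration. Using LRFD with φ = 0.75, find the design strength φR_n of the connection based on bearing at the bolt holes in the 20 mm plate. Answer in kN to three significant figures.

Per bolt r_n = 1.2 l_c t F_u ≤ 2.4 d t F_u; upper limit = 2.4 × 20 × 20 × 400 / 1000 = 384 kN.
Edge bolt: l_c = 35 − 22/2 = 24 mm → 1.2 × 24 × 20 × 400 / 1000 = 230.4 → r_n = 230.4 kN.
Interior bolts: l_c = 75 − 22 = 53 mm → 1.2 × 53 × 20 × 400 / 1000 = 508.8 → r_n = 384 kN.
R_n = 1 × 230.4 + 4 × 384 = 1766 kN.
Design strength φR_n = 0.75 × 1766 = 1320 kN.

1320 kN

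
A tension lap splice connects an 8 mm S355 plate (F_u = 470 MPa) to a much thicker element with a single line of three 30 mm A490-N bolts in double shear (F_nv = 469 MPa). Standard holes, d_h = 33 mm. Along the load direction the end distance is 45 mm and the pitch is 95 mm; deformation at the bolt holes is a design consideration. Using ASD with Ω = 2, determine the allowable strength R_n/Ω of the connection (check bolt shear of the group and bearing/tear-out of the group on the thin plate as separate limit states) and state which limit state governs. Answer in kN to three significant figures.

Bolt shear: A_b = π·30²/4 = 706.9 mm²; R_n = 469 × 706.9 × 3 × 2 / 1000 = 1989 kN → 1989 / 2 = 995 kN.
Bearing (1.2 l_c t F_u ≤ 2.4 d t F_u): upper limit = 2.4·30·8·470 / 1000 = 270.7 kN.
  Edge l_c = 45 − 33/2 = 28.5 → r_n = 128.6 kN; interior l_c = 95 − 33 = 62 → r_n = 270.7 kN.
  R_n,bearing = 1·128.6 + 2·270.7 = 670 kN → 670 / 2 = 335 kN.
Bearing governs: 335 kN.

335 kN (bearing governs)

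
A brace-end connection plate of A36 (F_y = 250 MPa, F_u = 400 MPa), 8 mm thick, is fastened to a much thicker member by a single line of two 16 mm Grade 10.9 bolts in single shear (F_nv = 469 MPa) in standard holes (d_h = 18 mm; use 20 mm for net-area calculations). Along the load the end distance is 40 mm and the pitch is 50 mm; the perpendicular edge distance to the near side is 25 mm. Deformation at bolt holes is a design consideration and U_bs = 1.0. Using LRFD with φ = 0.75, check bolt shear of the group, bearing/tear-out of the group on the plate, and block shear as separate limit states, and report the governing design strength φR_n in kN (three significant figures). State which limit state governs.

Bolt shear: A_b = π·16²/4 = 201.1 mm²; R_n = 469 × 201.1 × 2 × 1 / 1000 = 188.6 kN → 0.75 × 188.6 = 141 kN.
Bearing: edge l_c = 31, r_n = 119 kN; interior l_c = 32, r_n = 122.9 kN; R_n = 119 + 1·122.9 = 241.9 kN → 181 kN.
Block shear: A_gv = 720, A_nv = 480, A_nt = 120 mm²; R_n = min(0.6F_uA_nv, 0.6F_yA_gv) + U_bs·F_u·A_nt = 156 kN → 117 kN.
Block shear governs: 117 kN.

117 kN (block shear governs)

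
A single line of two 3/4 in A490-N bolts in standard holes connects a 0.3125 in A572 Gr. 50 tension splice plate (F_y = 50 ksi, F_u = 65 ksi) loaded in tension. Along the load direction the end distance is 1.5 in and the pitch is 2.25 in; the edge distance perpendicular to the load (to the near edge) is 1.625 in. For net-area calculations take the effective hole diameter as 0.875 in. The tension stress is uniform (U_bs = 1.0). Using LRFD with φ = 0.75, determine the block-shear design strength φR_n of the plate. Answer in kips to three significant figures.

Shear plane L_v = 1.5 + 1·2.25 = 3.75 in; A_gv = 3.75 × 0.3125 = 1.172 in².
A_nv = (3.75 − 1.5·0.875) × 0.3125 = 0.7617 in².
A_nt = (1.625 − 0.5·0.875) × 0.3125 = 0.3711 in².
0.6 F_u A_nv = 29.71 kips; 0.6 F_y A_gv = 35.16 kips → shear rupture governs the shear term.
R_n = 29.71 + 1.0 × 65 × 0.3711 = 53.83 kips.
Design strength φR_n = 0.75 × 53.83 = 40.4 kips.

40.4 kips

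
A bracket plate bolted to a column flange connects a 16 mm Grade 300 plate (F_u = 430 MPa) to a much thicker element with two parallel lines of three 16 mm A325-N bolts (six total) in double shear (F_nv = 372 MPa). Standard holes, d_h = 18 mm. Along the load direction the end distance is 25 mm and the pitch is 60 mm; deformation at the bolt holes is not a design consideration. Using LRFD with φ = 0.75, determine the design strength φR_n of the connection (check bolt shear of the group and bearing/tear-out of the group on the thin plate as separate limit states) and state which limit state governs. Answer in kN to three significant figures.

673 kN (bolt shear governs)

Bolt shear: A_b = π·16²/4 = 201.1 mm²; R_n = 372 × 201.1 × 6 × 2 / 1000 = 897.5 kN → 0.75 × 897.5 = 673 kN.
Bearing (1.5 l_c t F_u ≤ 3.0 d t F_u): upper limit = 3.0·16·16·430 / 1000 = 330.2 kN.
  Edge l_c = 25 − 18/2 = 16 → r_n = 165.1 kN; interior l_c = 60 − 18 = 42 → r_n = 330.2 kN.
  R_n,bearing = 2·165.1 + 4·330.2 = 1651 kN → 0.75 × 1651 = 1240 kN.
Bolt shear governs: 673 kN.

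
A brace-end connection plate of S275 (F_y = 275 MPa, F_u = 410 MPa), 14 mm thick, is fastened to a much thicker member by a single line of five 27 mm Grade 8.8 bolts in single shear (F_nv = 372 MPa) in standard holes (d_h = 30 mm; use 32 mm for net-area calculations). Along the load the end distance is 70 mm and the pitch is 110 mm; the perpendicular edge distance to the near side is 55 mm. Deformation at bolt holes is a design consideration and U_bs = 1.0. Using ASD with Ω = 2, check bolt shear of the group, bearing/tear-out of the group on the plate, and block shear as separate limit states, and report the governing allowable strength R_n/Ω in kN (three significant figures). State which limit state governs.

Bolt shear: A_b = π·27²/4 = 572.6 mm²; R_n = 372 × 572.6 × 5 × 1 / 1000 = 1065 kN → 1065 / 2 = 532 kN.
Bearing: edge l_c = 55, r_n = 372 kN; interior l_c = 80, r_n = 372 kN; R_n = 372 + 4·372 = 1860 kN → 930 kN.
Block shear: A_gv = 7140, A_nv = 5124, A_nt = 546 mm²; R_n = min(0.6F_uA_nv, 0.6F_yA_gv) + U_bs·F_u·A_nt = 1402 kN → 701 kN.
Bolt shear governs: 532 kN.

532 kN (bolt shear governs)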